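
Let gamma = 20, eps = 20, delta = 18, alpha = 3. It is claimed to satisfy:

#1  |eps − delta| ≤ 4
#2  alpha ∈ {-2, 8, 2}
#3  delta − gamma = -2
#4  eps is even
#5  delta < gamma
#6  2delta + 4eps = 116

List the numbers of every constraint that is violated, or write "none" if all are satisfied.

Constraint 2 does not hold.

#1 |20 − 18| = 2; 2 ≤ 4  true
#2 alpha = 3 is not in {-2, 8, 2}  false
#3 delta − gamma = 18 − 20 = -2  true
#4 eps = 20 is even  true
#5 delta = 18, gamma = 20; 18 < 20  true
#6 2delta + 4eps = 2(18) + 4(20) = 116  true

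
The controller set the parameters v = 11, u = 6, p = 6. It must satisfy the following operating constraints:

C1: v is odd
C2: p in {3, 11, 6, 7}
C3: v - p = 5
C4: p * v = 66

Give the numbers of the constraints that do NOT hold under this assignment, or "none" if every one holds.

The assignment satisfies every constraint.

C1: v = 11 is odd — holds.
C2: p = 6 is in {3, 11, 6, 7} — holds.
C3: v - p = 11 - 6 = 5 — holds.
C4: p * v = 6 * 11 = 66 — holds.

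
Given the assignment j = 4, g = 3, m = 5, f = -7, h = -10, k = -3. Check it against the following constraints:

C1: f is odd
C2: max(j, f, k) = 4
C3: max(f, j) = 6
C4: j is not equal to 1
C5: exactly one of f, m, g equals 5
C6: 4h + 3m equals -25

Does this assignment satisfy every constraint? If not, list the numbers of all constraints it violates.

The assignment fails constraint 3.

C1: f = -7 is odd  yes
C2: max(4, -7, -3) = 4  yes
C3: max(-7, 4) = 4, not 6  no
C4: j = 4, and 4 ≠ 1  yes
C5: f=-7, m=5, g=3; 1 of them equals 5  yes
C6: 4h + 3m = 4(-10) + 3(5) = -25  yes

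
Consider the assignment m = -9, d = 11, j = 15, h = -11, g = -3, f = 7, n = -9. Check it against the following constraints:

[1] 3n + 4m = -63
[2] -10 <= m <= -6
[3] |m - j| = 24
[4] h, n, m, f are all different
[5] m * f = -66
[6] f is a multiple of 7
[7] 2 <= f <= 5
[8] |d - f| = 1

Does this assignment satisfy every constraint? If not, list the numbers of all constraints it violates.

No — constraints 4, 5, 7, and 8 are not satisfied.

[1] 3n + 4m = 3(-9) + 4(-9) = -63 — holds.
[2] m = -9 lies in [-10, -6] — holds.
[3] |-9 - 15| = 24 — holds.
[4] n = m = -9, not all different — does not hold.
[5] m * f = -9 * 7 = -63, not -66 — does not hold.
[6] 7 / 7 = 1, so 7 divides 7 — holds.
[7] f = 7 is outside [2, 5] — does not hold.
[8] |11 - 7| = 4, not 1 — does not hold.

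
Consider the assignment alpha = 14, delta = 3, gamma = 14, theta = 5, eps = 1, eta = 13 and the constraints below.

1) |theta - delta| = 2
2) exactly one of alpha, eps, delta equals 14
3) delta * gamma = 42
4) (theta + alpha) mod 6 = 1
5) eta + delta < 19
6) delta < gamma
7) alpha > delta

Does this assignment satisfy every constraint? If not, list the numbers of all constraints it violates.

1) |5 - 3| = 2  OK
2) alpha=14, eps=1, delta=3; 1 of them equals 14  OK
3) delta * gamma = 3 * 14 = 42  OK
4) theta + alpha = 19; 19 mod 6 = 1  OK
5) eta + delta = 13 + 3 = 16; 16 < 19  OK
6) delta = 3, gamma = 14; 3 < 14  OK
7) alpha = 14, delta = 3; 14 > 3  OK

Yes — all constraints hold.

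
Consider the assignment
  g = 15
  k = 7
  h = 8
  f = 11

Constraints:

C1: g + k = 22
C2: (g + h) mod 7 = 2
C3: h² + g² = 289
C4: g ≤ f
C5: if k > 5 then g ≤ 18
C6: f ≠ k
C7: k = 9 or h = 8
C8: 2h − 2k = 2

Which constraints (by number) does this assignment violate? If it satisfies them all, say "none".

No — constraint 4 is not satisfied.

C1: g + k = 15 + 7 = 22 — satisfied.
C2: g + h = 23; 23 mod 7 = 2 — satisfied.
C3: h² + g² = 8² + 15² = 64 + 225 = 289 — satisfied.
C4: g = 15, f = 11; 15 > 11 (want ≤) — violated.
C5: k = 7 > 5, so we need g ≤ 18; g = 15 ≤ 18 — satisfied.
C6: f = 11, k = 7; distinct — satisfied.
C7: k = 7 ≠ 9, but h = 8 = 8 (second disjunct) — satisfied.
C8: 2h − 2k = 2(8) − 2(7) = 2 — satisfied.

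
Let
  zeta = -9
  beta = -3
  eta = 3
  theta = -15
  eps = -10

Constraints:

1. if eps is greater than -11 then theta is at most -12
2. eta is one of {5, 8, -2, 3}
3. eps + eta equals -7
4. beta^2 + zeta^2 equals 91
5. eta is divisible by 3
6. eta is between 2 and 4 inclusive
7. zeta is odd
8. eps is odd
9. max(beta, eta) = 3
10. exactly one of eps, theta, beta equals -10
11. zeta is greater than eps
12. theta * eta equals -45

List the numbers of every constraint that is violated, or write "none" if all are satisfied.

The assignment fails constraints 4, 8.

1. eps = -10 > -11, so we need theta ≤ -12; theta = -15 ≤ -12 — holds.
2. eta = 3 is in {5, 8, -2, 3} — holds.
3. eps + eta = -10 + 3 = -7 — holds.
4. beta^2 + zeta^2 = (-3)^2 + (-9)^2 = 9 + 81 = 90, not 91 — does not hold.
5. 3 / 3 = 1, so 3 divides 3 — holds.
6. eta = 3 lies in [2, 4] — holds.
7. zeta = -9 is odd — holds.
8. eps = -10 is even — does not hold.
9. max(-3, 3) = 3 — holds.
10. eps=-10, theta=-15, beta=-3; 1 of them equals -10 — holds.
11. zeta = -9, eps = -10; -9 > -10 — holds.
12. theta * eta = -15 * 3 = -45 — holds.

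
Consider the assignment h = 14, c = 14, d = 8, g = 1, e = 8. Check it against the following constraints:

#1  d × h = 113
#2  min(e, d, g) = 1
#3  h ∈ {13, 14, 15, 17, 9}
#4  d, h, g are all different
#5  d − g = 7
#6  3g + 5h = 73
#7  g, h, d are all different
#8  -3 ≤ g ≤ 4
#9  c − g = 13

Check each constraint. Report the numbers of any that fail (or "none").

#1 d × h = 8 × 14 = 112, not 113  FAIL
#2 min(8, 8, 1) = 1  OK
#3 h = 14 is in {13, 14, 15, 17, 9}  OK
#4 values 8, 14, 1 are pairwise distinct  OK
#5 d − g = 8 − 1 = 7  OK
#6 3g + 5h = 3(1) + 5(14) = 73  OK
#7 values 1, 14, 8 are pairwise distinct  OK
#8 g = 1 lies in [-3, 4]  OK
#9 c − g = 14 − 1 = 13  OK

Constraint 1 is violated.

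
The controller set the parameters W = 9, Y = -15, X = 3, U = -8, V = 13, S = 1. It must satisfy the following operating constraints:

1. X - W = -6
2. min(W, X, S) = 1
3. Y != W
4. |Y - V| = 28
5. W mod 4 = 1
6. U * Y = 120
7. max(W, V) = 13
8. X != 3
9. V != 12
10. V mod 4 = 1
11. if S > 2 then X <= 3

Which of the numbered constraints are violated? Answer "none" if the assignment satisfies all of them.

1. X - W = 3 - 9 = -6  yes
2. min(9, 3, 1) = 1  yes
3. Y = -15, W = 9; distinct  yes
4. |-15 - 13| = 28  yes
5. 9 mod 4 = 1  yes
6. U * Y = -8 * (-15) = 120  yes
7. max(9, 13) = 13  yes
8. X = 3, but 3 is required to differ  no
9. V = 13, and 13 ≠ 12  yes
10. 13 mod 4 = 1  yes
11. S = 1, not > 2; antecedent false, conditional vacuously true  yes

The assignment fails constraint 8.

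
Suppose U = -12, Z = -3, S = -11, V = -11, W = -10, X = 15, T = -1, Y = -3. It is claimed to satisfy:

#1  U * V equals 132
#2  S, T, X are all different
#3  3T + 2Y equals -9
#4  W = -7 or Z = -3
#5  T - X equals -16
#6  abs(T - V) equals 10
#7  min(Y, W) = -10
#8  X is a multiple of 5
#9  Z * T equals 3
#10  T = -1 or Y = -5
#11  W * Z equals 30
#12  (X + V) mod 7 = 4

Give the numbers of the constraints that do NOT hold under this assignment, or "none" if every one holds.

#1 U * V = -12 * (-11) = 132  yes
#2 values -11, -1, 15 are pairwise distinct  yes
#3 3T + 2Y = 3(-1) + 2(-3) = -9  yes
#4 W = -10 ≠ -7, but Z = -3 = -3 (second disjunct)  yes
#5 T - X = -1 - 15 = -16  yes
#6 abs(-1 - (-11)) = 10  yes
#7 min(-3, -10) = -10  yes
#8 15 / 5 = 3, so 5 divides 15  yes
#9 Z * T = -3 * (-1) = 3  yes
#10 T = -1 = -1 (first disjunct)  yes
#11 W * Z = -10 * (-3) = 30  yes
#12 X + V = 4; 4 mod 7 = 4  yes

All constraints are satisfied.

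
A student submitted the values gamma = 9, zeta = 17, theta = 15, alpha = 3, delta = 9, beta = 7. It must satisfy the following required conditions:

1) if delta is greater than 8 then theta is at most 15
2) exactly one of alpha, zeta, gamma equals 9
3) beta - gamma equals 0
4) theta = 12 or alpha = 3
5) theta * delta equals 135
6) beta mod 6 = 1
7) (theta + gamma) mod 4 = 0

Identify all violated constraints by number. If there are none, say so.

1) delta = 9 > 8, so we need theta ≤ 15; theta = 15 ≤ 15  OK
2) alpha=3, zeta=17, gamma=9; 1 of them equals 9  OK
3) beta - gamma = 7 - 9 = -2, not 0  FAIL
4) theta = 15 ≠ 12, but alpha = 3 = 3 (second disjunct)  OK
5) theta * delta = 15 * 9 = 135  OK
6) 7 mod 6 = 1  OK
7) theta + gamma = 24; 24 mod 4 = 0  OK

Violated: 3.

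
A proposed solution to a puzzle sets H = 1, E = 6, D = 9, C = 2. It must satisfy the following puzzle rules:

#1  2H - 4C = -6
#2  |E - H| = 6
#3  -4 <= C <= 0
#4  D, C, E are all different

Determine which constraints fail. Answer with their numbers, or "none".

#1 2H - 4C = 2(1) - 4(2) = -6 — satisfied.
#2 |6 - 1| = 5, not 6 — violated.
#3 C = 2 is outside [-4, 0] — violated.
#4 values 9, 2, 6 are pairwise distinct — satisfied.

Constraints 2, 3 are violated.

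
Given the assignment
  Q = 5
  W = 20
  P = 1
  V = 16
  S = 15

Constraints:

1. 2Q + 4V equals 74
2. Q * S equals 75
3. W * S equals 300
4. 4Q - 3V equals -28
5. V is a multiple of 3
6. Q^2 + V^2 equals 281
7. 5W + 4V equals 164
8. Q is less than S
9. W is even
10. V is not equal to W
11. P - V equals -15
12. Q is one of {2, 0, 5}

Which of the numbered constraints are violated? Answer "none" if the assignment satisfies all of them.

Constraint 5 is violated.

1. 2Q + 4V = 2(5) + 4(16) = 74  yes
2. Q * S = 5 * 15 = 75  yes
3. W * S = 20 * 15 = 300  yes
4. 4Q - 3V = 4(5) - 3(16) = -28  yes
5. 16 = 3*5 + 1, so 3 does not divide 16  no
6. Q^2 + V^2 = 5^2 + 16^2 = 25 + 256 = 281  yes
7. 5W + 4V = 5(20) + 4(16) = 164  yes
8. Q = 5, S = 15; 5 < 15  yes
9. W = 20 is even  yes
10. V = 16, W = 20; distinct  yes
11. P - V = 1 - 16 = -15  yes
12. Q = 5 is in {2, 0, 5}  yes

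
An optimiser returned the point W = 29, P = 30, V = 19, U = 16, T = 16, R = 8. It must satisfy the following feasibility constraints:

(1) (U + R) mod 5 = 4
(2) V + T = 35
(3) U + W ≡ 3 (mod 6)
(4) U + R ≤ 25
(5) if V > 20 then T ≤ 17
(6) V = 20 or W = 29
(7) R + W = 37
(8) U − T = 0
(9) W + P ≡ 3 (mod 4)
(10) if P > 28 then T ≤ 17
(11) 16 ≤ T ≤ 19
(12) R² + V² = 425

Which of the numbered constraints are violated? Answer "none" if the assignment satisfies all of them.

(1) U + R = 24; 24 mod 5 = 4 — holds.
(2) V + T = 19 + 16 = 35 — holds.
(3) U + W = 45; 45 mod 6 = 3 — holds.
(4) U + R = 16 + 8 = 24; 24 ≤ 25 — holds.
(5) V = 19, not > 20; antecedent false, conditional vacuously true — holds.
(6) V = 19 ≠ 20, but W = 29 = 29 (second disjunct) — holds.
(7) R + W = 8 + 29 = 37 — holds.
(8) U − T = 16 − 16 = 0 — holds.
(9) W + P = 59; 59 mod 4 = 3 — holds.
(10) P = 30 > 28, so we need T ≤ 17; T = 16 ≤ 17 — holds.
(11) T = 16 lies in [16, 19] — holds.
(12) R² + V² = 8² + 19² = 64 + 361 = 425 — holds.

No violations.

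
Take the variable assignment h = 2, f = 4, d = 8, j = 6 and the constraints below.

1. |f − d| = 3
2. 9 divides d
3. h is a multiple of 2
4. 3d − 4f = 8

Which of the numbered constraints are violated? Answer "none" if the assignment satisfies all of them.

1. |4 − 8| = 4, not 3 — violated.
2. 8 = 9×0 + 8, so 9 does not divide 8 — violated.
3. 2 / 2 = 1, so 2 divides 2 — OK.
4. 3d − 4f = 3(8) − 4(4) = 8 — OK.

No — constraints 1, 2 are not satisfied.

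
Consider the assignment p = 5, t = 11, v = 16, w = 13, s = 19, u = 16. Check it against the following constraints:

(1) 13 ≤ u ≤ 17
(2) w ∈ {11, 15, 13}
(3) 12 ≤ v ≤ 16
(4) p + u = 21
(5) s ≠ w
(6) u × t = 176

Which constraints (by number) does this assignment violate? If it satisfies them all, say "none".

(1) u = 16 lies in [13, 17] — OK.
(2) w = 13 is in {11, 15, 13} — OK.
(3) v = 16 lies in [12, 16] — OK.
(4) p + u = 5 + 16 = 21 — OK.
(5) s = 19, w = 13; distinct — OK.
(6) u × t = 16 × 11 = 176 — OK.

All constraints are satisfied.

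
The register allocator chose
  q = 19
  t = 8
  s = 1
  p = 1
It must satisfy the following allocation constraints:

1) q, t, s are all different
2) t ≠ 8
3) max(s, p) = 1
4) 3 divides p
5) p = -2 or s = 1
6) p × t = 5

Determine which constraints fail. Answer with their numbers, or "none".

No — constraints 2, 4, 6 are not satisfied.

1) values 19, 8, 1 are pairwise distinct — holds.
2) t = 8, but 8 is required to differ — fails.
3) max(1, 1) = 1 — holds.
4) 1 = 3×0 + 1, so 3 does not divide 1 — fails.
5) p = 1 ≠ -2, but s = 1 = 1 (second disjunct) — holds.
6) p × t = 1 × 8 = 8, not 5 — fails.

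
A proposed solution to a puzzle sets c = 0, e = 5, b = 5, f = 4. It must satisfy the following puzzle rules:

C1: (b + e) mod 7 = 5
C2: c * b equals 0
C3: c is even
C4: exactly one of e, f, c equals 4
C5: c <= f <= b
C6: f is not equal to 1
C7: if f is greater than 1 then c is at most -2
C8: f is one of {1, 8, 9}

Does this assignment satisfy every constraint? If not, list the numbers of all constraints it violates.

Constraints 1, 7, 8 do not hold.

C1: b + e = 10; 10 mod 7 = 3, not 5  FAIL
C2: c * b = 0 * 5 = 0  OK
C3: c = 0 is even  OK
C4: e=5, f=4, c=0; 1 of them equals 4  OK
C5: values 0 <= 4 <= 5  OK
C6: f = 4, and 4 ≠ 1  OK
C7: f = 4 > 1, so we need c ≤ -2; but c = 0 > -2  FAIL
C8: f = 4 is not in {1, 8, 9}  FAIL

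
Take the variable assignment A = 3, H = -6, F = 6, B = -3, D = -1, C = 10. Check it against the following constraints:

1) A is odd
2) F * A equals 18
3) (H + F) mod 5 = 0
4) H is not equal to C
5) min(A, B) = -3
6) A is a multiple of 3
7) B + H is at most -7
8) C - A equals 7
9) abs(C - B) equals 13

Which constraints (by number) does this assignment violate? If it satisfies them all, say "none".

All constraints are satisfied.

1) A = 3 is odd — OK.
2) F * A = 6 * 3 = 18 — OK.
3) H + F = 0; 0 mod 5 = 0 — OK.
4) H = -6, C = 10; distinct — OK.
5) min(3, -3) = -3 — OK.
6) 3 / 3 = 1, so 3 divides 3 — OK.
7) B + H = -3 + (-6) = -9; -9 ≤ -7 — OK.
8) C - A = 10 - 3 = 7 — OK.
9) abs(10 - (-3)) = 13 — OK.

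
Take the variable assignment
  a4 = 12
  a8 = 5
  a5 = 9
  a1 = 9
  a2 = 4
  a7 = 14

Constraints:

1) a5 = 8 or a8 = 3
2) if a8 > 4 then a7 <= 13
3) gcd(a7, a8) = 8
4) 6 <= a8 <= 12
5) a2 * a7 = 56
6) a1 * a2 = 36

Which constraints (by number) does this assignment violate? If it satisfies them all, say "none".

1) a5 = 9 ≠ 8 and a8 = 5 ≠ 3; both disjuncts false — fails.
2) a8 = 5 > 4, so we need a7 ≤ 13; but a7 = 14 > 13 — fails.
3) gcd(14, 5) = 1, not 8 — fails.
4) a8 = 5 is outside [6, 12] — fails.
5) a2 * a7 = 4 * 14 = 56 — holds.
6) a1 * a2 = 9 * 4 = 36 — holds.

Constraints 1, 2, 3, and 4 do not hold.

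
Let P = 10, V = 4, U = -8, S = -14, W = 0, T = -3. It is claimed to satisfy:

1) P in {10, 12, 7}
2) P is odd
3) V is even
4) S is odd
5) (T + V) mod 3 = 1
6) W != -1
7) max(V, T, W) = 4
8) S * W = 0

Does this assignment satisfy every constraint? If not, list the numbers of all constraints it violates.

Constraints 2 and 4 are violated.

1) P = 10 is in {10, 12, 7} — satisfied.
2) P = 10 is even — violated.
3) V = 4 is even — satisfied.
4) S = -14 is even — violated.
5) T + V = 1; 1 mod 3 = 1 — satisfied.
6) W = 0, and 0 ≠ -1 — satisfied.
7) max(4, -3, 0) = 4 — satisfied.
8) S * W = -14 * 0 = 0 — satisfied.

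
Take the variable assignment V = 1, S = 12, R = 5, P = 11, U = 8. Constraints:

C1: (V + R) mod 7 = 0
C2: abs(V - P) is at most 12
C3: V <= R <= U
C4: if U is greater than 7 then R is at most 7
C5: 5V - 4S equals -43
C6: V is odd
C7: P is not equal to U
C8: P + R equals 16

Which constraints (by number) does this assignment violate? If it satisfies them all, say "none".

Violated: 1.

C1: V + R = 6; 6 mod 7 = 6, not 0  no
C2: abs(1 - 11) = 10; 10 ≤ 12  yes
C3: values 1 <= 5 <= 8  yes
C4: U = 8 > 7, so we need R ≤ 7; R = 5 ≤ 7  yes
C5: 5V - 4S = 5(1) - 4(12) = -43  yes
C6: V = 1 is odd  yes
C7: P = 11, U = 8; distinct  yes
C8: P + R = 11 + 5 = 16  yes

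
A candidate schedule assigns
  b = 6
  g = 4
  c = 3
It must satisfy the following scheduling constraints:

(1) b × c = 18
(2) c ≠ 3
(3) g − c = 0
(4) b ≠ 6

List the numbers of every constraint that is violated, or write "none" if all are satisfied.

Violated: 2, 3, and 4.

(1) b × c = 6 × 3 = 18 — satisfied.
(2) c = 3, but 3 is required to differ — violated.
(3) g − c = 4 − 3 = 1, not 0 — violated.
(4) b = 6, but 6 is required to differ — violated.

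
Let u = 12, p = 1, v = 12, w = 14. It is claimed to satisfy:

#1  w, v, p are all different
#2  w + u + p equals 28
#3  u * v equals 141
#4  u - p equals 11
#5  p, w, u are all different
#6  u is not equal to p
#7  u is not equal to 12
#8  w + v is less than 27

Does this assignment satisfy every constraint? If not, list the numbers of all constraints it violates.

Violated: 2, 3, and 7.

#1 values 14, 12, 1 are pairwise distinct — OK.
#2 w + u + p = 14 + 12 + 1 = 27, not 28 — violated.
#3 u * v = 12 * 12 = 144, not 141 — violated.
#4 u - p = 12 - 1 = 11 — OK.
#5 values 1, 14, 12 are pairwise distinct — OK.
#6 u = 12, p = 1; distinct — OK.
#7 u = 12, but 12 is required to differ — violated.
#8 w + v = 14 + 12 = 26; 26 < 27 — OK.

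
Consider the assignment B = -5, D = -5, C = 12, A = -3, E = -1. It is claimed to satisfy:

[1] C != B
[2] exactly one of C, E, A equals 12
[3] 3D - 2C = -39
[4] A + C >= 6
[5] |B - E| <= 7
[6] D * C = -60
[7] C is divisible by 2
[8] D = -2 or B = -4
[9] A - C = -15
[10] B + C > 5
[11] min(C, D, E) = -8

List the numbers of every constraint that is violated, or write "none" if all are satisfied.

[1] C = 12, B = -5; distinct — satisfied.
[2] C=12, E=-1, A=-3; 1 of them equals 12 — satisfied.
[3] 3D - 2C = 3(-5) - 2(12) = -39 — satisfied.
[4] A + C = -3 + 12 = 9; 9 ≥ 6 — satisfied.
[5] |-5 - (-1)| = 4; 4 ≤ 7 — satisfied.
[6] D * C = -5 * 12 = -60 — satisfied.
[7] 12 / 2 = 6, so 2 divides 12 — satisfied.
[8] D = -5 ≠ -2 and B = -5 ≠ -4; both disjuncts false — violated.
[9] A - C = -3 - 12 = -15 — satisfied.
[10] B + C = -5 + 12 = 7; 7 > 5 — satisfied.
[11] min(12, -5, -1) = -5, not -8 — violated.

Constraints 8 and 11 do not hold.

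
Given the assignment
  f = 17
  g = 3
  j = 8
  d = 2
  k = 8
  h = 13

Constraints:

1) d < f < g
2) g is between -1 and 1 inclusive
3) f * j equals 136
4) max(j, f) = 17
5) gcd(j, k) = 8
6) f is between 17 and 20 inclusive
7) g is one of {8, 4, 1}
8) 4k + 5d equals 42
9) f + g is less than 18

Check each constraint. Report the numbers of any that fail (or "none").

Violated: 1, 2, 7, and 9.

1) values 2, 17, 3; f = 17 is not < g = 3 — fails.
2) g = 3 is outside [-1, 1] — fails.
3) f * j = 17 * 8 = 136 — holds.
4) max(8, 17) = 17 — holds.
5) gcd(8, 8) = 8 — holds.
6) f = 17 lies in [17, 20] — holds.
7) g = 3 is not in {8, 4, 1} — fails.
8) 4k + 5d = 4(8) + 5(2) = 42 — holds.
9) f + g = 17 + 3 = 20; 20 ≥ 18, bound 18 not met — fails.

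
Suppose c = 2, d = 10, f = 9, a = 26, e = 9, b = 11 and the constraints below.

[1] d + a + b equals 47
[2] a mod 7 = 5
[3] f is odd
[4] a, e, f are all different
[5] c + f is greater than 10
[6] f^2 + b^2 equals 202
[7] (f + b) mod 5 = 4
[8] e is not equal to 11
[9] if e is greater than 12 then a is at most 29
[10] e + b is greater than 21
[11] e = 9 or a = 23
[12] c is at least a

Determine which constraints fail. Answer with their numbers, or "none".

[1] d + a + b = 10 + 26 + 11 = 47  yes
[2] 26 mod 7 = 5  yes
[3] f = 9 is odd  yes
[4] e = f = 9, not all different  no
[5] c + f = 2 + 9 = 11; 11 > 10  yes
[6] f^2 + b^2 = 9^2 + 11^2 = 81 + 121 = 202  yes
[7] f + b = 20; 20 mod 5 = 0, not 4  no
[8] e = 9, and 9 ≠ 11  yes
[9] e = 9, not > 12; antecedent false, conditional vacuously true  yes
[10] e + b = 9 + 11 = 20; 20 ≤ 21, bound 21 not met  no
[11] e = 9 = 9 (first disjunct)  yes
[12] c = 2, a = 26; 2 < 26 (want ≥)  no

Violated: 4, 7, 10, and 12.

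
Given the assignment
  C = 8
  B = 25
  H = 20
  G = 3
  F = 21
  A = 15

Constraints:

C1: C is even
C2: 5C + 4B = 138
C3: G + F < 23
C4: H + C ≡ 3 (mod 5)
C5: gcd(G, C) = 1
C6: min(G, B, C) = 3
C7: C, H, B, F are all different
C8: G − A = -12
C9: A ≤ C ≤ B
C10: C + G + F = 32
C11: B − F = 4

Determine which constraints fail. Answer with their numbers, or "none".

C1: C = 8 is even  OK
C2: 5C + 4B = 5(8) + 4(25) = 140, not 138  FAIL
C3: G + F = 3 + 21 = 24; 24 ≥ 23, bound 23 not met  FAIL
C4: H + C = 28; 28 mod 5 = 3  OK
C5: gcd(3, 8) = 1  OK
C6: min(3, 25, 8) = 3  OK
C7: values 8, 20, 25, 21 are pairwise distinct  OK
C8: G − A = 3 − 15 = -12  OK
C9: values 15, 8, 25; A = 15 is not ≤ C = 8  FAIL
C10: C + G + F = 8 + 3 + 21 = 32  OK
C11: B − F = 25 − 21 = 4  OK

No — constraints 2, 3, 9 are not satisfied.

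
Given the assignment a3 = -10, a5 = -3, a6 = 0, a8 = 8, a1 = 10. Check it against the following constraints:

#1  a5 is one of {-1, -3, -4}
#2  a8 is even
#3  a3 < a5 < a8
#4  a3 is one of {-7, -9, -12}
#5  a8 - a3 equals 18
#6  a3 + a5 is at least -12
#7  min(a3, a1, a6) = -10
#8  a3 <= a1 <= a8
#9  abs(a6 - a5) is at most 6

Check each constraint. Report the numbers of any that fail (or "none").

Violated: 4, 6, 8.

#1 a5 = -3 is in {-1, -3, -4}  yes
#2 a8 = 8 is even  yes
#3 values -10 < -3 < 8  yes
#4 a3 = -10 is not in {-7, -9, -12}  no
#5 a8 - a3 = 8 - (-10) = 18  yes
#6 a3 + a5 = -10 + (-3) = -13; -13 < -12, bound -12 not met  no
#7 min(-10, 10, 0) = -10  yes
#8 values -10, 10, 8; a1 = 10 is not <= a8 = 8  no
#9 abs(0 - (-3)) = 3; 3 ≤ 6  yes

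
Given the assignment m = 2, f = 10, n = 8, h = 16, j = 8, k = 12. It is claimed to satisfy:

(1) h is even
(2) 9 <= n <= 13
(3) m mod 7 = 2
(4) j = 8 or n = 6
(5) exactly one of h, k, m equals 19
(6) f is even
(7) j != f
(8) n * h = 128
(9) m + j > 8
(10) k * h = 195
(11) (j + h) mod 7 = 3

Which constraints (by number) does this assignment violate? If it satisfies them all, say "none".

(1) h = 16 is even  ✓
(2) n = 8 is outside [9, 13]  ✗
(3) 2 mod 7 = 2  ✓
(4) j = 8 = 8 (first disjunct)  ✓
(5) h=16, k=12, m=2; 0 of them equal 19, not exactly one  ✗
(6) f = 10 is even  ✓
(7) j = 8, f = 10; distinct  ✓
(8) n * h = 8 * 16 = 128  ✓
(9) m + j = 2 + 8 = 10; 10 > 8  ✓
(10) k * h = 12 * 16 = 192, not 195  ✗
(11) j + h = 24; 24 mod 7 = 3  ✓

Violated: 2, 5, and 10.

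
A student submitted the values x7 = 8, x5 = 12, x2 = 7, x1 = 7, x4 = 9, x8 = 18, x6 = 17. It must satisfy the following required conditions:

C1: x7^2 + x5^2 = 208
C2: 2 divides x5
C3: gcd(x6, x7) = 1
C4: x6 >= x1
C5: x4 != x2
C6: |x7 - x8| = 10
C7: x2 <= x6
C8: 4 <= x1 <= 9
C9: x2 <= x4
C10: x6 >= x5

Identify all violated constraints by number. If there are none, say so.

The assignment satisfies every constraint.

C1: x7^2 + x5^2 = 8^2 + 12^2 = 64 + 144 = 208 — OK.
C2: 12 / 2 = 6, so 2 divides 12 — OK.
C3: gcd(17, 8) = 1 — OK.
C4: x6 = 17, x1 = 7; 17 ≥ 7 — OK.
C5: x4 = 9, x2 = 7; distinct — OK.
C6: |8 - 18| = 10 — OK.
C7: x2 = 7, x6 = 17; 7 ≤ 17 — OK.
C8: x1 = 7 lies in [4, 9] — OK.
C9: x2 = 7, x4 = 9; 7 ≤ 9 — OK.
C10: x6 = 17, x5 = 12; 17 ≥ 12 — OK.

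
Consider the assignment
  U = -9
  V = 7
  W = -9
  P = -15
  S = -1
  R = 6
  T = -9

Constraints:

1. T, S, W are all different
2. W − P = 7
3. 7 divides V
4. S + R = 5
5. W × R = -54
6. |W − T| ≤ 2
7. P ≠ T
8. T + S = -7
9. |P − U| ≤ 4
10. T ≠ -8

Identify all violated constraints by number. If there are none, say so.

1. T = W = -9, not all different  false
2. W − P = -9 − (-15) = 6, not 7  false
3. 7 / 7 = 1, so 7 divides 7  true
4. S + R = -1 + 6 = 5  true
5. W × R = -9 × 6 = -54  true
6. |-9 − (-9)| = 0; 0 ≤ 2  true
7. P = -15, T = -9; distinct  true
8. T + S = -9 + (-1) = -10, not -7  false
9. |-15 − (-9)| = 6; 6 > 4, exceeds bound 4  false
10. T = -9, and -9 ≠ -8  true

No — constraints 1, 2, 8, and 9 are not satisfied.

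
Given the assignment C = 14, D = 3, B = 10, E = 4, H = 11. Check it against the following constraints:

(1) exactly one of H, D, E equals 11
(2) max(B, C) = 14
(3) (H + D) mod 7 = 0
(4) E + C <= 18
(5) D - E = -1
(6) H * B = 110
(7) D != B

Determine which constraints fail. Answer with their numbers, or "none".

(1) H=11, D=3, E=4; 1 of them equals 11 — satisfied.
(2) max(10, 14) = 14 — satisfied.
(3) H + D = 14; 14 mod 7 = 0 — satisfied.
(4) E + C = 4 + 14 = 18; 18 ≤ 18 — satisfied.
(5) D - E = 3 - 4 = -1 — satisfied.
(6) H * B = 11 * 10 = 110 — satisfied.
(7) D = 3, B = 10; distinct — satisfied.

Yes — all constraints hold.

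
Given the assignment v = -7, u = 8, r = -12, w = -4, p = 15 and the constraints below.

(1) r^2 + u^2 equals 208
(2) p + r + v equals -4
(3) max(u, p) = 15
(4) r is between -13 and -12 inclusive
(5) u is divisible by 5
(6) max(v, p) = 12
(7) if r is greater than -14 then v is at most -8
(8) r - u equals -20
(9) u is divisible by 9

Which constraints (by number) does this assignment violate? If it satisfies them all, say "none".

(1) r^2 + u^2 = (-12)^2 + 8^2 = 144 + 64 = 208  ✓
(2) p + r + v = 15 + (-12) + (-7) = -4  ✓
(3) max(8, 15) = 15  ✓
(4) r = -12 lies in [-13, -12]  ✓
(5) 8 = 5*1 + 3, so 5 does not divide 8  ✗
(6) max(-7, 15) = 15, not 12  ✗
(7) r = -12 > -14, so we need v ≤ -8; but v = -7 > -8  ✗
(8) r - u = -12 - 8 = -20  ✓
(9) 8 = 9*0 + 8, so 9 does not divide 8  ✗

Constraints 5, 6, 7, and 9 are violated.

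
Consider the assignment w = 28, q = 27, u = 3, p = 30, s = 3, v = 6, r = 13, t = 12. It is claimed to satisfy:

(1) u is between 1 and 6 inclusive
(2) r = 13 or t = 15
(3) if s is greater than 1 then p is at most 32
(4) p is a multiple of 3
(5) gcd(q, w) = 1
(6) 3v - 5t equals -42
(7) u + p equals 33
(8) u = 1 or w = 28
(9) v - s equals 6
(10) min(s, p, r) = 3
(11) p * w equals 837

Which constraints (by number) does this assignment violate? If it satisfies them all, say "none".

Constraints 9, 11 are violated.

(1) u = 3 lies in [1, 6] — holds.
(2) r = 13 = 13 (first disjunct) — holds.
(3) s = 3 > 1, so we need p ≤ 32; p = 30 ≤ 32 — holds.
(4) 30 / 3 = 10, so 3 divides 30 — holds.
(5) gcd(27, 28) = 1 — holds.
(6) 3v - 5t = 3(6) - 5(12) = -42 — holds.
(7) u + p = 3 + 30 = 33 — holds.
(8) u = 3 ≠ 1, but w = 28 = 28 (second disjunct) — holds.
(9) v - s = 6 - 3 = 3, not 6 — fails.
(10) min(3, 30, 13) = 3 — holds.
(11) p * w = 30 * 28 = 840, not 837 — fails.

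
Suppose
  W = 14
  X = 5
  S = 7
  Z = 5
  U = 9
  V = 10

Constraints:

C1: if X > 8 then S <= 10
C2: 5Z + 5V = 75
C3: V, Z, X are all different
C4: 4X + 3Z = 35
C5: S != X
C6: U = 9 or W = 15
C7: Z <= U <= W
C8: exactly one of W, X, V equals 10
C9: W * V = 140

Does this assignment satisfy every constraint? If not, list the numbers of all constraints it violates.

C1: X = 5, not > 8; antecedent false, conditional vacuously true — holds.
C2: 5Z + 5V = 5(5) + 5(10) = 75 — holds.
C3: Z = X = 5, not all different — does not hold.
C4: 4X + 3Z = 4(5) + 3(5) = 35 — holds.
C5: S = 7, X = 5; distinct — holds.
C6: U = 9 = 9 (first disjunct) — holds.
C7: values 5 <= 9 <= 14 — holds.
C8: W=14, X=5, V=10; 1 of them equals 10 — holds.
C9: W * V = 14 * 10 = 140 — holds.

Constraint 3 is violated.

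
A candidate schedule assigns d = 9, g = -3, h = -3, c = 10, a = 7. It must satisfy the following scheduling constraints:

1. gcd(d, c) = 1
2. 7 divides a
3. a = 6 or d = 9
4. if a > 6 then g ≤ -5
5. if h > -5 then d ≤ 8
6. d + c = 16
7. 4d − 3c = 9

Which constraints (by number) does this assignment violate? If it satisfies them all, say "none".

No — constraints 4, 5, 6, 7 are not satisfied.

1. gcd(9, 10) = 1 — holds.
2. 7 / 7 = 1, so 7 divides 7 — holds.
3. a = 7 ≠ 6, but d = 9 = 9 (second disjunct) — holds.
4. a = 7 > 6, so we need g ≤ -5; but g = -3 > -5 — fails.
5. h = -3 > -5, so we need d ≤ 8; but d = 9 > 8 — fails.
6. d + c = 9 + 10 = 19, not 16 — fails.
7. 4d − 3c = 4(9) − 3(10) = 6, not 9 — fails.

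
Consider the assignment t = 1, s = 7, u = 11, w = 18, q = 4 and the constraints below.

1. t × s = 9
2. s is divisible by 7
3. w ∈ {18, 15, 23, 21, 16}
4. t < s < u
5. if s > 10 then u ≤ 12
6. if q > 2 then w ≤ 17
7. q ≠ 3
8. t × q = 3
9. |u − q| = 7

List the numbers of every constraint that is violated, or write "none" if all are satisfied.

1. t × s = 1 × 7 = 7, not 9 — violated.
2. 7 / 7 = 1, so 7 divides 7 — OK.
3. w = 18 is in {18, 15, 23, 21, 16} — OK.
4. values 1 < 7 < 11 — OK.
5. s = 7, not > 10; antecedent false, conditional vacuously true — OK.
6. q = 4 > 2, so we need w ≤ 17; but w = 18 > 17 — violated.
7. q = 4, and 4 ≠ 3 — OK.
8. t × q = 1 × 4 = 4, not 3 — violated.
9. |11 − 4| = 7 — OK.

No — constraints 1, 6, and 8 are not satisfied.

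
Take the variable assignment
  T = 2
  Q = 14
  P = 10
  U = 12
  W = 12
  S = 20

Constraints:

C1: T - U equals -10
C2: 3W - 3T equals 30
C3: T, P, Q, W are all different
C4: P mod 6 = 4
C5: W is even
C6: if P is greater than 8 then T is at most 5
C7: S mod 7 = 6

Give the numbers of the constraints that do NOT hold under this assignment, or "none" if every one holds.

None — every constraint holds.

C1: T - U = 2 - 12 = -10 — OK.
C2: 3W - 3T = 3(12) - 3(2) = 30 — OK.
C3: values 2, 10, 14, 12 are pairwise distinct — OK.
C4: 10 mod 6 = 4 — OK.
C5: W = 12 is even — OK.
C6: P = 10 > 8, so we need T ≤ 5; T = 2 ≤ 5 — OK.
C7: 20 mod 7 = 6 — OK.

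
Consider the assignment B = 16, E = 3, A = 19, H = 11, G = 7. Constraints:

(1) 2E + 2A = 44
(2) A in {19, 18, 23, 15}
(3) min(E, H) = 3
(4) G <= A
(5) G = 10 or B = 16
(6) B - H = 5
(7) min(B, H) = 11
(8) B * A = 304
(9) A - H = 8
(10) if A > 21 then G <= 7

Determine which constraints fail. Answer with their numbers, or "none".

The assignment satisfies every constraint.

(1) 2E + 2A = 2(3) + 2(19) = 44  ✓
(2) A = 19 is in {19, 18, 23, 15}  ✓
(3) min(3, 11) = 3  ✓
(4) G = 7, A = 19; 7 ≤ 19  ✓
(5) G = 7 ≠ 10, but B = 16 = 16 (second disjunct)  ✓
(6) B - H = 16 - 11 = 5  ✓
(7) min(16, 11) = 11  ✓
(8) B * A = 16 * 19 = 304  ✓
(9) A - H = 19 - 11 = 8  ✓
(10) A = 19, not > 21; antecedent false, conditional vacuously true  ✓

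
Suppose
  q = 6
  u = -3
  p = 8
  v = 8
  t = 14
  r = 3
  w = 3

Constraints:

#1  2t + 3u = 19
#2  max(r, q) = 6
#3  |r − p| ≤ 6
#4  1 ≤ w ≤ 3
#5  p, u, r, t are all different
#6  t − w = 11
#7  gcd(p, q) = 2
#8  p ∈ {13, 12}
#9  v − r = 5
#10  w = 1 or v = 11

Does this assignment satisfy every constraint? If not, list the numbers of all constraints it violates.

No — constraints 8 and 10 are not satisfied.

#1 2t + 3u = 2(14) + 3(-3) = 19 — OK.
#2 max(3, 6) = 6 — OK.
#3 |3 − 8| = 5; 5 ≤ 6 — OK.
#4 w = 3 lies in [1, 3] — OK.
#5 values 8, -3, 3, 14 are pairwise distinct — OK.
#6 t − w = 14 − 3 = 11 — OK.
#7 gcd(8, 6) = 2 — OK.
#8 p = 8 is not in {13, 12} — violated.
#9 v − r = 8 − 3 = 5 — OK.
#10 w = 3 ≠ 1 and v = 8 ≠ 11; both disjuncts false — violated.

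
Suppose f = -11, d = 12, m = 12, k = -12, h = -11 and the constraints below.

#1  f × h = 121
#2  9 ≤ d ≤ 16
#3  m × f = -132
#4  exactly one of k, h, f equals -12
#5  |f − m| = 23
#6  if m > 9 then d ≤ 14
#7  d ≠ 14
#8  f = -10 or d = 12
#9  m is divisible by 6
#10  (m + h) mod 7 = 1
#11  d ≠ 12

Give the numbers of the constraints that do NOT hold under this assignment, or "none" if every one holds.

Constraint 11 does not hold.

#1 f × h = -11 × (-11) = 121  OK
#2 d = 12 lies in [9, 16]  OK
#3 m × f = 12 × (-11) = -132  OK
#4 k=-12, h=-11, f=-11; 1 of them equals -12  OK
#5 |-11 − 12| = 23  OK
#6 m = 12 > 9, so we need d ≤ 14; d = 12 ≤ 14  OK
#7 d = 12, and 12 ≠ 14  OK
#8 f = -11 ≠ -10, but d = 12 = 12 (second disjunct)  OK
#9 12 / 6 = 2, so 6 divides 12  OK
#10 m + h = 1; 1 mod 7 = 1  OK
#11 d = 12, but 12 is required to differ  FAIL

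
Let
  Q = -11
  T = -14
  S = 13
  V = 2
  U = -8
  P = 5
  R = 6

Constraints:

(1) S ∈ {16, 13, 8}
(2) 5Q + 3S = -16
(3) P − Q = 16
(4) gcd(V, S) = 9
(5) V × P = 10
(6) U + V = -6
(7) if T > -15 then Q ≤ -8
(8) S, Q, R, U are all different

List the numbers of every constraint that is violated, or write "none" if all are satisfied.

No — constraint 4 is not satisfied.

(1) S = 13 is in {16, 13, 8}  ✔
(2) 5Q + 3S = 5(-11) + 3(13) = -16  ✔
(3) P − Q = 5 − (-11) = 16  ✔
(4) gcd(2, 13) = 1, not 9  ✘
(5) V × P = 2 × 5 = 10  ✔
(6) U + V = -8 + 2 = -6  ✔
(7) T = -14 > -15, so we need Q ≤ -8; Q = -11 ≤ -8  ✔
(8) values 13, -11, 6, -8 are pairwise distinct  ✔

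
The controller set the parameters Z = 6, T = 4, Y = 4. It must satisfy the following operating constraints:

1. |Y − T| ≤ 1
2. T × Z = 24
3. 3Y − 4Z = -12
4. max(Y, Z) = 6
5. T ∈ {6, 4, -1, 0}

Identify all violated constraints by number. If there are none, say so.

1. |4 − 4| = 0; 0 ≤ 1  ✔
2. T × Z = 4 × 6 = 24  ✔
3. 3Y − 4Z = 3(4) − 4(6) = -12  ✔
4. max(4, 6) = 6  ✔
5. T = 4 is in {6, 4, -1, 0}  ✔

All constraints are satisfied.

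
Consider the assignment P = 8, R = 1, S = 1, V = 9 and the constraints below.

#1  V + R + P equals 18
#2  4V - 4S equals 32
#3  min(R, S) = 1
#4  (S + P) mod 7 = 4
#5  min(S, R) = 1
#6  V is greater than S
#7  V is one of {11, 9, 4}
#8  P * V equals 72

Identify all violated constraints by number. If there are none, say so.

No — constraint 4 is not satisfied.

#1 V + R + P = 9 + 1 + 8 = 18 — holds.
#2 4V - 4S = 4(9) - 4(1) = 32 — holds.
#3 min(1, 1) = 1 — holds.
#4 S + P = 9; 9 mod 7 = 2, not 4 — fails.
#5 min(1, 1) = 1 — holds.
#6 V = 9, S = 1; 9 > 1 — holds.
#7 V = 9 is in {11, 9, 4} — holds.
#8 P * V = 8 * 9 = 72 — holds.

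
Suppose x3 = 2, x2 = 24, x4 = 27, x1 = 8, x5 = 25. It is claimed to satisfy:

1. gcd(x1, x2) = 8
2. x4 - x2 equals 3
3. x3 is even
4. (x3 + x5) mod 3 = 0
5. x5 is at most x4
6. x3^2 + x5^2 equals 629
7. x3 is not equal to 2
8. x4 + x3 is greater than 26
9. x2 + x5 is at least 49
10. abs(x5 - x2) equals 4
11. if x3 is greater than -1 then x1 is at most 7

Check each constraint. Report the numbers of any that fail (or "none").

1. gcd(8, 24) = 8 — OK.
2. x4 - x2 = 27 - 24 = 3 — OK.
3. x3 = 2 is even — OK.
4. x3 + x5 = 27; 27 mod 3 = 0 — OK.
5. x5 = 25, x4 = 27; 25 ≤ 27 — OK.
6. x3^2 + x5^2 = 2^2 + 25^2 = 4 + 625 = 629 — OK.
7. x3 = 2, but 2 is required to differ — violated.
8. x4 + x3 = 27 + 2 = 29; 29 > 26 — OK.
9. x2 + x5 = 24 + 25 = 49; 49 ≥ 49 — OK.
10. abs(25 - 24) = 1, not 4 — violated.
11. x3 = 2 > -1, so we need x1 ≤ 7; but x1 = 8 > 7 — violated.

Constraints 7, 10, 11 are violated.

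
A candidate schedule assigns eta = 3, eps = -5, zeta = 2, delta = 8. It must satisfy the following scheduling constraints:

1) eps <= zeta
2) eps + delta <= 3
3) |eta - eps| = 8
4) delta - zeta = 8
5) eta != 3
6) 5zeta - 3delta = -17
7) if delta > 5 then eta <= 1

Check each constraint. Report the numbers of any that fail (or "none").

No — constraints 4, 5, 6, 7 are not satisfied.

1) eps = -5, zeta = 2; -5 ≤ 2 — holds.
2) eps + delta = -5 + 8 = 3; 3 ≤ 3 — holds.
3) |3 - (-5)| = 8 — holds.
4) delta - zeta = 8 - 2 = 6, not 8 — does not hold.
5) eta = 3, but 3 is required to differ — does not hold.
6) 5zeta - 3delta = 5(2) - 3(8) = -14, not -17 — does not hold.
7) delta = 8 > 5, so we need eta ≤ 1; but eta = 3 > 1 — does not hold.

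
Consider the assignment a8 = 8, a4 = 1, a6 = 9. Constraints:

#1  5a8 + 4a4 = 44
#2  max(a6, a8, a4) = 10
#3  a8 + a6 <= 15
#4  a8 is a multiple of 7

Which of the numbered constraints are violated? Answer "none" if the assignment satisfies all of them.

Violated: 2, 3, and 4.

#1 5a8 + 4a4 = 5(8) + 4(1) = 44 — holds.
#2 max(9, 8, 1) = 9, not 10 — fails.
#3 a8 + a6 = 8 + 9 = 17; 17 > 15, bound 15 not met — fails.
#4 8 = 7*1 + 1, so 7 does not divide 8 — fails.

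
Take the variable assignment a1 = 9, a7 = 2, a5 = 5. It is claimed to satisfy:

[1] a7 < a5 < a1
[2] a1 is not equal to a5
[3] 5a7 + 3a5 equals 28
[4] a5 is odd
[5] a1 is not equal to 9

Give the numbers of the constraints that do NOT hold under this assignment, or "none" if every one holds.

The assignment fails constraints 3 and 5.

[1] values 2 < 5 < 9  ✔
[2] a1 = 9, a5 = 5; distinct  ✔
[3] 5a7 + 3a5 = 5(2) + 3(5) = 25, not 28  ✘
[4] a5 = 5 is odd  ✔
[5] a1 = 9, but 9 is required to differ  ✘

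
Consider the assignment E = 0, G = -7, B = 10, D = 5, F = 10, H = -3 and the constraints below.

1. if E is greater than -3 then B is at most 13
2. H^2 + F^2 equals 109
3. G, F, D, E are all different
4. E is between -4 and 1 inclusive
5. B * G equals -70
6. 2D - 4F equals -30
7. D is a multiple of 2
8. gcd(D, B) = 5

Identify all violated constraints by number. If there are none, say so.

1. E = 0 > -3, so we need B ≤ 13; B = 10 ≤ 13  yes
2. H^2 + F^2 = (-3)^2 + 10^2 = 9 + 100 = 109  yes
3. values -7, 10, 5, 0 are pairwise distinct  yes
4. E = 0 lies in [-4, 1]  yes
5. B * G = 10 * (-7) = -70  yes
6. 2D - 4F = 2(5) - 4(10) = -30  yes
7. 5 = 2*2 + 1, so 2 does not divide 5  no
8. gcd(5, 10) = 5  yes

No — constraint 7 is not satisfied.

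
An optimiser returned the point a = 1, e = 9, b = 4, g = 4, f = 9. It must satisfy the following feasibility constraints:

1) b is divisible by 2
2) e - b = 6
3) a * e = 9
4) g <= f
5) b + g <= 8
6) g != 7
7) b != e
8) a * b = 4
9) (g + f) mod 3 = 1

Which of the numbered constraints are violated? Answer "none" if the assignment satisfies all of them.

The assignment fails constraint 2.

1) 4 / 2 = 2, so 2 divides 4 — OK.
2) e - b = 9 - 4 = 5, not 6 — violated.
3) a * e = 1 * 9 = 9 — OK.
4) g = 4, f = 9; 4 ≤ 9 — OK.
5) b + g = 4 + 4 = 8; 8 ≤ 8 — OK.
6) g = 4, and 4 ≠ 7 — OK.
7) b = 4, e = 9; distinct — OK.
8) a * b = 1 * 4 = 4 — OK.
9) g + f = 13; 13 mod 3 = 1 — OK.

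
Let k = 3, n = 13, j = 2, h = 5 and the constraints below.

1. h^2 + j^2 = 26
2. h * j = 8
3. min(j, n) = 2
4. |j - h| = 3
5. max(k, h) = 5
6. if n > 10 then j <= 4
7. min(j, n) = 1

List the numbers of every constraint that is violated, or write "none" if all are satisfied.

1. h^2 + j^2 = 5^2 + 2^2 = 25 + 4 = 29, not 26 — violated.
2. h * j = 5 * 2 = 10, not 8 — violated.
3. min(2, 13) = 2 — satisfied.
4. |2 - 5| = 3 — satisfied.
5. max(3, 5) = 5 — satisfied.
6. n = 13 > 10, so we need j ≤ 4; j = 2 ≤ 4 — satisfied.
7. min(2, 13) = 2, not 1 — violated.

Constraints 1, 2, and 7 do not hold.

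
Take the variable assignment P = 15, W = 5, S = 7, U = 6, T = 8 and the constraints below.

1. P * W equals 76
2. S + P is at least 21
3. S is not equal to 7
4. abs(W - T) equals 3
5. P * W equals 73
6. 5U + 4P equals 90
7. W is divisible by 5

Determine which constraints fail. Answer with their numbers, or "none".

1. P * W = 15 * 5 = 75, not 76 — violated.
2. S + P = 7 + 15 = 22; 22 ≥ 21 — satisfied.
3. S = 7, but 7 is required to differ — violated.
4. abs(5 - 8) = 3 — satisfied.
5. P * W = 15 * 5 = 75, not 73 — violated.
6. 5U + 4P = 5(6) + 4(15) = 90 — satisfied.
7. 5 / 5 = 1, so 5 divides 5 — satisfied.

Violated: 1, 3, and 5.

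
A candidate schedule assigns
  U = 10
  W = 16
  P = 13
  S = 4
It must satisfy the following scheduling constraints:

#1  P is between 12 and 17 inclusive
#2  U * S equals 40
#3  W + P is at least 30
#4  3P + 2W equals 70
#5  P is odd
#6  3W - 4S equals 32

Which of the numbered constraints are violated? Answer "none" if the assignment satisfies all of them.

#1 P = 13 lies in [12, 17] — OK.
#2 U * S = 10 * 4 = 40 — OK.
#3 W + P = 16 + 13 = 29; 29 < 30, bound 30 not met — violated.
#4 3P + 2W = 3(13) + 2(16) = 71, not 70 — violated.
#5 P = 13 is odd — OK.
#6 3W - 4S = 3(16) - 4(4) = 32 — OK.

Constraints 3, 4 are violated.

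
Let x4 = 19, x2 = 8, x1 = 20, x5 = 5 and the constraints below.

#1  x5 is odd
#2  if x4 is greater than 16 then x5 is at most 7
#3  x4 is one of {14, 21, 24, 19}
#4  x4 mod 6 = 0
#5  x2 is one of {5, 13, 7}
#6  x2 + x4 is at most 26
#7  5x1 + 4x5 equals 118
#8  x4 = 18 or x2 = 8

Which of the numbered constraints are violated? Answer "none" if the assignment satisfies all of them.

#1 x5 = 5 is odd — holds.
#2 x4 = 19 > 16, so we need x5 ≤ 7; x5 = 5 ≤ 7 — holds.
#3 x4 = 19 is in {14, 21, 24, 19} — holds.
#4 19 mod 6 = 1, not 0 — does not hold.
#5 x2 = 8 is not in {5, 13, 7} — does not hold.
#6 x2 + x4 = 8 + 19 = 27; 27 > 26, bound 26 not met — does not hold.
#7 5x1 + 4x5 = 5(20) + 4(5) = 120, not 118 — does not hold.
#8 x4 = 19 ≠ 18, but x2 = 8 = 8 (second disjunct) — holds.

No — constraints 4, 5, 6, and 7 are not satisfied.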